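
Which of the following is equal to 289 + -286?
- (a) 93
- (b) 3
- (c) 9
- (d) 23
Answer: b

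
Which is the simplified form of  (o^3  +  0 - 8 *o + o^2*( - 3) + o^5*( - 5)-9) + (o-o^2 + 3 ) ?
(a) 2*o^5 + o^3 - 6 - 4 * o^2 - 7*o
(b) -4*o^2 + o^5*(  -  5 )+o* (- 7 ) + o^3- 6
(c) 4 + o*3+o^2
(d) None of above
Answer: b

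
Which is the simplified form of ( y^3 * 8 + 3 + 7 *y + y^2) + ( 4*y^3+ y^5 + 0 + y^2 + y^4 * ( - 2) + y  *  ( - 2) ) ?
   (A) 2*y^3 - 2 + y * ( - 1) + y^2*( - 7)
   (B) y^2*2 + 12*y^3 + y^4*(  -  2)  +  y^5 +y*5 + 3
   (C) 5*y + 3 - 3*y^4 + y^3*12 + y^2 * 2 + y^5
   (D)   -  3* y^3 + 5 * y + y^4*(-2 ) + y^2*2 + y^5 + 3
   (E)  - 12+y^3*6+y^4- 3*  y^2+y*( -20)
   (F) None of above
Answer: B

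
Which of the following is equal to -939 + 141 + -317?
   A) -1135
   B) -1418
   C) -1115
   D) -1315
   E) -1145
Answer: C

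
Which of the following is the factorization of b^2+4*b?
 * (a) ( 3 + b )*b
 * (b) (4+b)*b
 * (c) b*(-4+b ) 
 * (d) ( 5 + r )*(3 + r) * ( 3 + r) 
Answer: b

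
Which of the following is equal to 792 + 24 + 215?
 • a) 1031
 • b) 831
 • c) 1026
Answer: a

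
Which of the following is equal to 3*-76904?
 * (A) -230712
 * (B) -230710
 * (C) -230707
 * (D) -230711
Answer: A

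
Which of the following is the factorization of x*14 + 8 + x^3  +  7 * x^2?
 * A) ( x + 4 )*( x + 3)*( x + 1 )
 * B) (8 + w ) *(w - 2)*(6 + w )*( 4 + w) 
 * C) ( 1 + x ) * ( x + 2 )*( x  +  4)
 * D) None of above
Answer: C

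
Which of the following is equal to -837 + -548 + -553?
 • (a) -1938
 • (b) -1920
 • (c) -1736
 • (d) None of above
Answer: a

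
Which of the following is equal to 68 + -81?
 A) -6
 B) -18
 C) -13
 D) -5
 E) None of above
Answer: C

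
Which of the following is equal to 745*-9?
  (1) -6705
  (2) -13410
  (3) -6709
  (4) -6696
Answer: 1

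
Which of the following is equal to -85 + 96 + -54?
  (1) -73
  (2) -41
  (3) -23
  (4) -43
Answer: 4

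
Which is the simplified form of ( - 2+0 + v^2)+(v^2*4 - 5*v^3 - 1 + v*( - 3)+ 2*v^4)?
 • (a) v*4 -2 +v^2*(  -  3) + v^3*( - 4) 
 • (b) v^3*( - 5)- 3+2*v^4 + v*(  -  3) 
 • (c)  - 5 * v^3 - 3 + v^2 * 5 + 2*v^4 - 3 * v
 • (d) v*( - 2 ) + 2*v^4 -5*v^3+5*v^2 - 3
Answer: c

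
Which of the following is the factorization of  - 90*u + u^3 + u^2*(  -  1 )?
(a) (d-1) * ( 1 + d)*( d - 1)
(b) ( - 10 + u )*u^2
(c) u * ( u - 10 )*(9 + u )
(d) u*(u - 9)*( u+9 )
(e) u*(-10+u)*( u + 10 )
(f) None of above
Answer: c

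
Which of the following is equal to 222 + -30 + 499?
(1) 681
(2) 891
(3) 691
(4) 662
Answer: 3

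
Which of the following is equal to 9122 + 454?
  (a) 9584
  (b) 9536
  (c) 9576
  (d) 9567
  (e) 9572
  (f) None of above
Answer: c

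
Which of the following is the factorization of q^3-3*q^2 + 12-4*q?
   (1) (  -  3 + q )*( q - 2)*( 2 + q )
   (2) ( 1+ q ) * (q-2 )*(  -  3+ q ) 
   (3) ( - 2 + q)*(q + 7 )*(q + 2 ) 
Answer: 1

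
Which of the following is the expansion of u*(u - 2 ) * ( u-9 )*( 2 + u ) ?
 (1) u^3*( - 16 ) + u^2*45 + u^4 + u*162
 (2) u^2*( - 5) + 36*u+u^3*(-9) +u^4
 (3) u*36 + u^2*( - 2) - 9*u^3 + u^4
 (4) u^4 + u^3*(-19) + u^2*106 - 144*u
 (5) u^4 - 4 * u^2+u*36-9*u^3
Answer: 5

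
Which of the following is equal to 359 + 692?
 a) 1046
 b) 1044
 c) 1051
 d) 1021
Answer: c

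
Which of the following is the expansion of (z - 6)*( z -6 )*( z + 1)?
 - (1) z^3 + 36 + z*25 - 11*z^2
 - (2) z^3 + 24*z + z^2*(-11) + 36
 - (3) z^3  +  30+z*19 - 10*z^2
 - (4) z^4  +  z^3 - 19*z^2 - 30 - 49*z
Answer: 2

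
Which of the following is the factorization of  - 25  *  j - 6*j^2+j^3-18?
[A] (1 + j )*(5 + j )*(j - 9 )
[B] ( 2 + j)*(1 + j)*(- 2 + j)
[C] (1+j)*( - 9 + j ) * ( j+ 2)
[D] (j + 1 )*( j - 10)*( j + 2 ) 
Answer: C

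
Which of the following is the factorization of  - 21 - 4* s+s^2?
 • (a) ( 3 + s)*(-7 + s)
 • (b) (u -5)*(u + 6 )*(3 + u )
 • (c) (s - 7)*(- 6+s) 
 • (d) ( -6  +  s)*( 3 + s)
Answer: a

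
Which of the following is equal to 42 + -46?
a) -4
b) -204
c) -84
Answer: a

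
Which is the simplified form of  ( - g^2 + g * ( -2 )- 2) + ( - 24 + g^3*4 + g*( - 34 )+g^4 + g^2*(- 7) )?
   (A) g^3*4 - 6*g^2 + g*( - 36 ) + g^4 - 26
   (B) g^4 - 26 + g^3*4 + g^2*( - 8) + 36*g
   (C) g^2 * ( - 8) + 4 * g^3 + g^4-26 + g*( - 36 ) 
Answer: C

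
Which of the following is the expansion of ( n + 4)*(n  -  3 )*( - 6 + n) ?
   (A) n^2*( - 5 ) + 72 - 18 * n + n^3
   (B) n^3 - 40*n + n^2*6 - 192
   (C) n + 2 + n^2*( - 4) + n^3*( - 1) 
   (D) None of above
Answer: A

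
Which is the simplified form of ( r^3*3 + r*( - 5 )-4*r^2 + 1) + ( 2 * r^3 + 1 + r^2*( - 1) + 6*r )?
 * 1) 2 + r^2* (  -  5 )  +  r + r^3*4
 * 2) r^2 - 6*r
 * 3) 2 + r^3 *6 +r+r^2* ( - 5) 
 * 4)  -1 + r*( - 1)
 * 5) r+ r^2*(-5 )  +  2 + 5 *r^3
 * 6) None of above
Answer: 5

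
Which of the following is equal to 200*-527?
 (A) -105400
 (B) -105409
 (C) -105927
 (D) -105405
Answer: A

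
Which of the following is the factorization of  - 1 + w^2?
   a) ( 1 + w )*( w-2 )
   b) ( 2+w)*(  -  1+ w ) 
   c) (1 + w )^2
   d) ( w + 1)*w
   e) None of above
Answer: e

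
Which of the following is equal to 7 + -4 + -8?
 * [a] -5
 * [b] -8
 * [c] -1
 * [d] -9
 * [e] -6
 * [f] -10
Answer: a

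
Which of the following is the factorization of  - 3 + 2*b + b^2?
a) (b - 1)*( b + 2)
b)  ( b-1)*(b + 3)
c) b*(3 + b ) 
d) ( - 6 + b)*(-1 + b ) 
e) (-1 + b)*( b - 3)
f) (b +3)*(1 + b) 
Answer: b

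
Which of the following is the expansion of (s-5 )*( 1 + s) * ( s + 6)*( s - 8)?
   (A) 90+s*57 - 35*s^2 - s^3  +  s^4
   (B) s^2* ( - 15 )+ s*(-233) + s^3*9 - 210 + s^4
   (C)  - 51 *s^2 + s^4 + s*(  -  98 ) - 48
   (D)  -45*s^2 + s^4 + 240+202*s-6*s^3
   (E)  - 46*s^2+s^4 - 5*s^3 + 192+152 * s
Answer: D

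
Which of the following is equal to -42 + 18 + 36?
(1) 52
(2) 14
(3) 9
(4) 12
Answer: 4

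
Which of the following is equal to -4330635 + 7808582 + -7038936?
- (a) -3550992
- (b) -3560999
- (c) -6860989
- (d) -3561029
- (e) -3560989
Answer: e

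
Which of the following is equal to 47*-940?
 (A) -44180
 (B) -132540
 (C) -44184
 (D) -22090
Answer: A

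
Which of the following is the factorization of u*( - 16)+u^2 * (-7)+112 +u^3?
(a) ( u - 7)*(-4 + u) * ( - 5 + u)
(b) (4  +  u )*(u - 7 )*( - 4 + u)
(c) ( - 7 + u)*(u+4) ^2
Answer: b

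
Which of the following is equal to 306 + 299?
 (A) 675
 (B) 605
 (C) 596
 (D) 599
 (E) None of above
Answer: B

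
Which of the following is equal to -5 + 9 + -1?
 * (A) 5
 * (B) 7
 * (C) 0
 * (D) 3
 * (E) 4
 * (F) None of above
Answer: D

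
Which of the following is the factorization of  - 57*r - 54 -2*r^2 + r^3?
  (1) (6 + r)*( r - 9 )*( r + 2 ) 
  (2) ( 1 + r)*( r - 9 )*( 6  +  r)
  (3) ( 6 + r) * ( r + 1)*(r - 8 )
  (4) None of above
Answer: 2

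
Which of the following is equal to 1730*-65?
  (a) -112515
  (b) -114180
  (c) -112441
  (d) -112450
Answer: d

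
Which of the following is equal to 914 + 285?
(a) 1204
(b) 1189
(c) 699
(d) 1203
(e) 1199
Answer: e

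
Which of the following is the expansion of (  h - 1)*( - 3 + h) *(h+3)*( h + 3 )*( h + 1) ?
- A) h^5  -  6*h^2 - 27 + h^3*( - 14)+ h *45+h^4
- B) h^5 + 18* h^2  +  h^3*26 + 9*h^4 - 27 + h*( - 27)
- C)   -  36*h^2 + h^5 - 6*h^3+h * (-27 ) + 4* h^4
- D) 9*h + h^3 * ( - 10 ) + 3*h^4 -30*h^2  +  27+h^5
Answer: D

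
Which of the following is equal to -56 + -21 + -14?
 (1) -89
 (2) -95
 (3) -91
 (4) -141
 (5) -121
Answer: 3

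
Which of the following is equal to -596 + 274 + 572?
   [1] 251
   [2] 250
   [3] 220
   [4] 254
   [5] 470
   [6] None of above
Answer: 2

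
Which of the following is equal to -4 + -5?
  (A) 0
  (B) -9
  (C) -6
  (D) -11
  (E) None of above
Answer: B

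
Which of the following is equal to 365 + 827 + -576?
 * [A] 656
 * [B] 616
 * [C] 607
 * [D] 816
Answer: B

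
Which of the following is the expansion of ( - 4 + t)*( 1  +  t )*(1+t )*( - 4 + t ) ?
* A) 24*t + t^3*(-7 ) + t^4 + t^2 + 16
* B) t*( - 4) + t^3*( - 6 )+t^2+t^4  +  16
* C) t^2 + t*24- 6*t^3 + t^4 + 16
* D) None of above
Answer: C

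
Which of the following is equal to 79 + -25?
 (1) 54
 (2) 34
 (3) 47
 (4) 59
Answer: 1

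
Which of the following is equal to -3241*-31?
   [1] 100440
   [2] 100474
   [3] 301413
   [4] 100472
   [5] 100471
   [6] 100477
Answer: 5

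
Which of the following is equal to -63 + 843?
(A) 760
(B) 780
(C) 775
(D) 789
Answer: B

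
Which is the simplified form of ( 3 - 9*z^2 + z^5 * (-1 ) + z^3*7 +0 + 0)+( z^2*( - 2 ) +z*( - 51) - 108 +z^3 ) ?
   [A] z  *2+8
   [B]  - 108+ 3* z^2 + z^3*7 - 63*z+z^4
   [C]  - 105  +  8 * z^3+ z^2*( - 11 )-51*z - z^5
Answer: C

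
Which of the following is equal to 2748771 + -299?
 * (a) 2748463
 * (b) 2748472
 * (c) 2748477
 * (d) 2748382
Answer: b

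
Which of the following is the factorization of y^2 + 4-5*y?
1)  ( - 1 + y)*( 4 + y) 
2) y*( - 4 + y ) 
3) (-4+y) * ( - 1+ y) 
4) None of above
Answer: 3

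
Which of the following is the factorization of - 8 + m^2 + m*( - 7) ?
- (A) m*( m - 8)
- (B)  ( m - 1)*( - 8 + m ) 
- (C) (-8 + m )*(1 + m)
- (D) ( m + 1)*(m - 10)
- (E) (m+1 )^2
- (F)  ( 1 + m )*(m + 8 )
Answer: C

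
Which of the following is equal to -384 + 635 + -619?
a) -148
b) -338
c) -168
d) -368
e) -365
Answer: d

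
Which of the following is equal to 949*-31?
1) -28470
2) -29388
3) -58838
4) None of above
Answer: 4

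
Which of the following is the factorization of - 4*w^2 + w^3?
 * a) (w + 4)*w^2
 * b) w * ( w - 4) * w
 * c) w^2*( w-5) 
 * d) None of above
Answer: b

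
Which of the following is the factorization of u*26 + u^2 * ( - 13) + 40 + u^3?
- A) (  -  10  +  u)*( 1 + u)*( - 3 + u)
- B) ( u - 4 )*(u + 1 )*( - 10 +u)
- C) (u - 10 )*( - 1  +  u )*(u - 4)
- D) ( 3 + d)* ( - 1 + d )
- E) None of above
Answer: B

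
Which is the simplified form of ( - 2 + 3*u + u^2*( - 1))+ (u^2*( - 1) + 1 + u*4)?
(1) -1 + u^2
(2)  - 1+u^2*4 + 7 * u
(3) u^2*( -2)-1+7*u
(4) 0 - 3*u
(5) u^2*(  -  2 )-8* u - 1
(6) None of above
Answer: 3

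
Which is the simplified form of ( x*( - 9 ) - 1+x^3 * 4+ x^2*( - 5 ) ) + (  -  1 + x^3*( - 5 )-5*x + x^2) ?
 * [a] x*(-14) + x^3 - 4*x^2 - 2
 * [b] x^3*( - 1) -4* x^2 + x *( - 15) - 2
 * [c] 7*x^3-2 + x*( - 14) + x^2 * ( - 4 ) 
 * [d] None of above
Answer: d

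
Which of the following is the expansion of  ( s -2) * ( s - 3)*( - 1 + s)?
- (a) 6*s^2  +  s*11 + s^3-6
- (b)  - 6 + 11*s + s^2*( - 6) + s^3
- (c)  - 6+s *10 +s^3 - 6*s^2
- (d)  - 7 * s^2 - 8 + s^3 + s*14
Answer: b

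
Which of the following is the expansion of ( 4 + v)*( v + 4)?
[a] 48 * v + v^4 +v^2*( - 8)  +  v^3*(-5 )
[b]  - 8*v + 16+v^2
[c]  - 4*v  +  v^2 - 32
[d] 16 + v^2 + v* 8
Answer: d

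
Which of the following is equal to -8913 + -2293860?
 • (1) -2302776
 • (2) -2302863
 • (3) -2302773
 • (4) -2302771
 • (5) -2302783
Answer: 3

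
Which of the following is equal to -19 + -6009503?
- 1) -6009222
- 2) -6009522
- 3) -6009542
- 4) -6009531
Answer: 2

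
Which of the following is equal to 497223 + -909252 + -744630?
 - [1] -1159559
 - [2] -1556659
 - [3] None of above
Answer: 3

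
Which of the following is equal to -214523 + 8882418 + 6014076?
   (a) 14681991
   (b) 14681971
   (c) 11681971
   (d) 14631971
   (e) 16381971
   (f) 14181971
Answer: b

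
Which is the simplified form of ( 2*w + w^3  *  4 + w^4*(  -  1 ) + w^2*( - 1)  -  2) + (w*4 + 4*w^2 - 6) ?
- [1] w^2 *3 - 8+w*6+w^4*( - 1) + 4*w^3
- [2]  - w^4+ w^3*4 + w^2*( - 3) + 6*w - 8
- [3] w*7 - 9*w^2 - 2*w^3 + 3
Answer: 1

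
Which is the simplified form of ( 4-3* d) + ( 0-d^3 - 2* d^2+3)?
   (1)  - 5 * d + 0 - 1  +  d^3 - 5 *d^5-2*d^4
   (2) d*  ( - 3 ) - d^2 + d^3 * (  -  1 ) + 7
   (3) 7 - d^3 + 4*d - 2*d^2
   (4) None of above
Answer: 4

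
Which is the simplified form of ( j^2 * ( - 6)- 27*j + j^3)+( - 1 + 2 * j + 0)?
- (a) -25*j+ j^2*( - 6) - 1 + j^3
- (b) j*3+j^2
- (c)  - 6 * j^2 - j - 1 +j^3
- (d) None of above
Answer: a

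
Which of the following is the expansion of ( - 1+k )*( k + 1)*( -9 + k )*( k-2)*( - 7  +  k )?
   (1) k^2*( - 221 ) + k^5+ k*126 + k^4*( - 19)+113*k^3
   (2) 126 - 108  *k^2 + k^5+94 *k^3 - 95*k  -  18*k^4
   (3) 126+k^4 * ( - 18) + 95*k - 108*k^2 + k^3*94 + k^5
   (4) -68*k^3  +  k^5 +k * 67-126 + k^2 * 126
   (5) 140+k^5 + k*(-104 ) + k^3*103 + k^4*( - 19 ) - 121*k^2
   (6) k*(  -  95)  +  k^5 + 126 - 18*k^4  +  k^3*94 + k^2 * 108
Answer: 2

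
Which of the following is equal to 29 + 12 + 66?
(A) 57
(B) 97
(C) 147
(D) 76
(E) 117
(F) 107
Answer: F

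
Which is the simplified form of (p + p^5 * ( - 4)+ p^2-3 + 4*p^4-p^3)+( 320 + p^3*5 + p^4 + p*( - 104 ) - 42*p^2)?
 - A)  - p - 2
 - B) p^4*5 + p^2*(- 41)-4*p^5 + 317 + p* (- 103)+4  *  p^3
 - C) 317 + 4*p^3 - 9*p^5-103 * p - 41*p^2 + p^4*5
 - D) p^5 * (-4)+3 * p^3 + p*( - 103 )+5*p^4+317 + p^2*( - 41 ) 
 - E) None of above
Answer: B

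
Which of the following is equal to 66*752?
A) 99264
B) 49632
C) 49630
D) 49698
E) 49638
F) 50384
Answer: B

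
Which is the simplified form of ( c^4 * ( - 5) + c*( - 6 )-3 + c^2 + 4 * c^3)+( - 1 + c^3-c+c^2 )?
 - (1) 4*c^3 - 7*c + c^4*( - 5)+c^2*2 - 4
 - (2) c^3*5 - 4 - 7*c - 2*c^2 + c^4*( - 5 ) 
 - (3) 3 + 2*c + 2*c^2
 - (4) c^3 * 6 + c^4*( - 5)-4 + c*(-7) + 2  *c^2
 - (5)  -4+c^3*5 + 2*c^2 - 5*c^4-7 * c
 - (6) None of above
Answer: 5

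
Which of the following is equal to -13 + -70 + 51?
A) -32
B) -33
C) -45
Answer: A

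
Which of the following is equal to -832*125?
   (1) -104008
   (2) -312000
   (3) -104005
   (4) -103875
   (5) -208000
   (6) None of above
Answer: 6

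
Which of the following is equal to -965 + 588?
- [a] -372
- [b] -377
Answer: b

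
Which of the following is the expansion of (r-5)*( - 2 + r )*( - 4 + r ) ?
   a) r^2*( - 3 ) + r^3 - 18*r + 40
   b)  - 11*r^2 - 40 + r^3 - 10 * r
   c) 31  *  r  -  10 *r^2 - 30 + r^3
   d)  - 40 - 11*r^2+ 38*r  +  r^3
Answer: d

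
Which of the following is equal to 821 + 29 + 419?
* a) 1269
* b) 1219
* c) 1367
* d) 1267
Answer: a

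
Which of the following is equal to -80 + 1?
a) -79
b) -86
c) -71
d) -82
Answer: a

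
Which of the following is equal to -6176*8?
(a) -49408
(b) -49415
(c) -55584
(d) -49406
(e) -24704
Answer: a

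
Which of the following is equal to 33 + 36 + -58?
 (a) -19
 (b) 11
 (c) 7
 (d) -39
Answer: b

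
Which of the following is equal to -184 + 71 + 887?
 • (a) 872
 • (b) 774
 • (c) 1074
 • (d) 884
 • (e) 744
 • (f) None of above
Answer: b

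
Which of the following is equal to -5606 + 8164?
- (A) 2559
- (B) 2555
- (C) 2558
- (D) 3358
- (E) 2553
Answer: C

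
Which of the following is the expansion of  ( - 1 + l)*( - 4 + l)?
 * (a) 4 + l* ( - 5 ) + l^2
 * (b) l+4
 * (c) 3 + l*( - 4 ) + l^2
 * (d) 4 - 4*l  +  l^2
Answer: a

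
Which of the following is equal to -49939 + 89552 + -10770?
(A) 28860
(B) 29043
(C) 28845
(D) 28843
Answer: D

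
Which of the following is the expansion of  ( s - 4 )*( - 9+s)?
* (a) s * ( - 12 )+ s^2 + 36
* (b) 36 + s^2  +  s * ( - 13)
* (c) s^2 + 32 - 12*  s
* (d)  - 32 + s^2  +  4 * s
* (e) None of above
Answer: b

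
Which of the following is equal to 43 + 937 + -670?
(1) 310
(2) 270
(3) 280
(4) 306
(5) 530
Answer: 1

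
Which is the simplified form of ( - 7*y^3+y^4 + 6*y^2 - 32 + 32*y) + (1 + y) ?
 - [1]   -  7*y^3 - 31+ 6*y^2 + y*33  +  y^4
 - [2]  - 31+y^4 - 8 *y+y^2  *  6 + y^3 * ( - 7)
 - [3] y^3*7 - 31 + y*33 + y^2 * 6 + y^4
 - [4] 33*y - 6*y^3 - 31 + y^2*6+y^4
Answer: 1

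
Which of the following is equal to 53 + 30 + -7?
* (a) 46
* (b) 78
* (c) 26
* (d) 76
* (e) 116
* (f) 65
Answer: d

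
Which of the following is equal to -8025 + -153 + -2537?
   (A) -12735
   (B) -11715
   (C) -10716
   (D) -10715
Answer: D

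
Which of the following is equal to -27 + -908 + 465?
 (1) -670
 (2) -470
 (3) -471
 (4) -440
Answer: 2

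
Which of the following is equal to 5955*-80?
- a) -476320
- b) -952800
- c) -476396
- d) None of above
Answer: d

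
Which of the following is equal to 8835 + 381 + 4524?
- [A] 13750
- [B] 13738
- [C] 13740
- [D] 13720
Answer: C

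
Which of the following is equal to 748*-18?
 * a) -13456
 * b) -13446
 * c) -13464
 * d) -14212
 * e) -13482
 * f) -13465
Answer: c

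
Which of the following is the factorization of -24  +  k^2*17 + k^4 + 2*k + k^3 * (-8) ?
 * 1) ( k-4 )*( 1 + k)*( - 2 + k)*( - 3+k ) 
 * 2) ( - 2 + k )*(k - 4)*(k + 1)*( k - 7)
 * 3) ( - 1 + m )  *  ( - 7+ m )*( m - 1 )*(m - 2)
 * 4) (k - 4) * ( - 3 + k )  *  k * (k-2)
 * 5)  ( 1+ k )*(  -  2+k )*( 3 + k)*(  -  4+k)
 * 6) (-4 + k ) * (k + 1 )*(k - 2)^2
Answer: 1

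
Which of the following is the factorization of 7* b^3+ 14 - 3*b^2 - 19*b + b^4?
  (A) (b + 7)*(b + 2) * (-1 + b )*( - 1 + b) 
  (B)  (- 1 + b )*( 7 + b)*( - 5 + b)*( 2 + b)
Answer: A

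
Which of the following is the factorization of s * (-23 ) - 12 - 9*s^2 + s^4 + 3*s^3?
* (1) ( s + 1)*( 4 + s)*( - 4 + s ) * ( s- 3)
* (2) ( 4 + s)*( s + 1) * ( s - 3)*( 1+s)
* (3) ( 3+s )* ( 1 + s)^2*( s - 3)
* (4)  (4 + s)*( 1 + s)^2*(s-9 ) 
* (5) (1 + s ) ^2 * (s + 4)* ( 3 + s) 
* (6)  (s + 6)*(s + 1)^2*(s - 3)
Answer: 2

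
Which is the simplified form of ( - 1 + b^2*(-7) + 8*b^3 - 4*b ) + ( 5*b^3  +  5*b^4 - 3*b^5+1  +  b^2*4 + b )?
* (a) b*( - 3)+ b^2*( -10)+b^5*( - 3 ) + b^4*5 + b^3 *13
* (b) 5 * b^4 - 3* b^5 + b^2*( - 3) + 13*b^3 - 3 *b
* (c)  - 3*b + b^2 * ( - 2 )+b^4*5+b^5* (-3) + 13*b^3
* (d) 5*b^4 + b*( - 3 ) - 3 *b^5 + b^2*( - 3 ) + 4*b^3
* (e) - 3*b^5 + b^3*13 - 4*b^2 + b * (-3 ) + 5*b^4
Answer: b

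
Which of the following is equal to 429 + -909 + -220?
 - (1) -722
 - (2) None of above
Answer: 2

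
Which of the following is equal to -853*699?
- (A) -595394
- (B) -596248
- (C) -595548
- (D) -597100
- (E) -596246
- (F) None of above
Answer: F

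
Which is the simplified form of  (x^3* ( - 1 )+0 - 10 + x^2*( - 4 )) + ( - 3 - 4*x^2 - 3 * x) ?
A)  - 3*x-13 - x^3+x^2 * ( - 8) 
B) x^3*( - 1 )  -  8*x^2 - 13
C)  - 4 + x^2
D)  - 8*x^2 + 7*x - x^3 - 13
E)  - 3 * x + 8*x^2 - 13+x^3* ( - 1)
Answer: A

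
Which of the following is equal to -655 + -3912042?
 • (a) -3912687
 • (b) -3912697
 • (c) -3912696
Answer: b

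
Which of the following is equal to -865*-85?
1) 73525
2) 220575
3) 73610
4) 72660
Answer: 1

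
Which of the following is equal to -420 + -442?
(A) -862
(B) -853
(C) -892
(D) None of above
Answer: A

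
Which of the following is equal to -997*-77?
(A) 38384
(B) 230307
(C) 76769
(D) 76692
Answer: C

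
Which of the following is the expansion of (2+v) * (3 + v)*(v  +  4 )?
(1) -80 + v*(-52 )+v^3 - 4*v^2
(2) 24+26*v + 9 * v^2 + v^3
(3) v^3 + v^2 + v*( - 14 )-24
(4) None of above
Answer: 2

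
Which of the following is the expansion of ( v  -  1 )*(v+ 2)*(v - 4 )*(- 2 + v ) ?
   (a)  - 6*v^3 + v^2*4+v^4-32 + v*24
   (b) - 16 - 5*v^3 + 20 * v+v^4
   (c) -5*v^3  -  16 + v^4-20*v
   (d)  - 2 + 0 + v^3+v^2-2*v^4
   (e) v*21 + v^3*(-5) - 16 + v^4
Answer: b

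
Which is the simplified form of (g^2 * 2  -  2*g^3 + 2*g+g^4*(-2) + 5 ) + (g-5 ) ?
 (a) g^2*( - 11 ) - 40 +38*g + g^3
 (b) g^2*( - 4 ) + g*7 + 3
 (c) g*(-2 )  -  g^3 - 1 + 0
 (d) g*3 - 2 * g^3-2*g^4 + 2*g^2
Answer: d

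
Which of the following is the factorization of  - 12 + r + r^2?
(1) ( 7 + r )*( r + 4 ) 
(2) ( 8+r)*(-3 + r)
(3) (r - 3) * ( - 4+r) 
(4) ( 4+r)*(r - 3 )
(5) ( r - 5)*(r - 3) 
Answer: 4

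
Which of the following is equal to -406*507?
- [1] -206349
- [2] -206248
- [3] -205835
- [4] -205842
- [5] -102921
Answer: 4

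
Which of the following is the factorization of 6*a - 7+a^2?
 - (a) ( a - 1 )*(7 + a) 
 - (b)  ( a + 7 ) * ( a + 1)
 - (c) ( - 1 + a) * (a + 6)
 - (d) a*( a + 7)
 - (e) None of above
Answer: a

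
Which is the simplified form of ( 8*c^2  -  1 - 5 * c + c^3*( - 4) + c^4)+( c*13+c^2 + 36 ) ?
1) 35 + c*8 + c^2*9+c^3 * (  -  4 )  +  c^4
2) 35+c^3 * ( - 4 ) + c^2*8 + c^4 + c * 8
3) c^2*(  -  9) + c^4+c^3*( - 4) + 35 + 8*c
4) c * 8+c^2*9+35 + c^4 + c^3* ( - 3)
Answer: 1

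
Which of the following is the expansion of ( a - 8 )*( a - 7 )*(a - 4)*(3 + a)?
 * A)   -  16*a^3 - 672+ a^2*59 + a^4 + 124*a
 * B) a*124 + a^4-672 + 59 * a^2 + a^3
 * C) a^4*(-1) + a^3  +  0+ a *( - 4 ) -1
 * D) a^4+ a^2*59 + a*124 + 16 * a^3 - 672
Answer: A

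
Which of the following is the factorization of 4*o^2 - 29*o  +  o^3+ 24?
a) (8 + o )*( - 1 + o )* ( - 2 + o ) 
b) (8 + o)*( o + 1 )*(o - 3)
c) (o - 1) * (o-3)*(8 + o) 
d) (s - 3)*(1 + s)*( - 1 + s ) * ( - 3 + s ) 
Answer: c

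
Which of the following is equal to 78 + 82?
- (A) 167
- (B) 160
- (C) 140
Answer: B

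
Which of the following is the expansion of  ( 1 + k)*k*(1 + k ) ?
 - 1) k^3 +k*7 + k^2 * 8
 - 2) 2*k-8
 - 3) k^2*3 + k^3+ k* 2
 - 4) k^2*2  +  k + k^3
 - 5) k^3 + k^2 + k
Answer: 4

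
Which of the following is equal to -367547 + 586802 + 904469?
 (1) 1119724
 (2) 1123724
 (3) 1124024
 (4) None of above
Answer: 2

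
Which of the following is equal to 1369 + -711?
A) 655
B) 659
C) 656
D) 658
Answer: D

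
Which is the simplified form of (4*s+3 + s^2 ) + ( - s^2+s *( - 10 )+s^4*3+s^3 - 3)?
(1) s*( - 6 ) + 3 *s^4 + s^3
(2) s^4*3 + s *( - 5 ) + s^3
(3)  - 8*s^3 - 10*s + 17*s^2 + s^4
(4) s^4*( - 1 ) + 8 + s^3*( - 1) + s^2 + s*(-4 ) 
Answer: 1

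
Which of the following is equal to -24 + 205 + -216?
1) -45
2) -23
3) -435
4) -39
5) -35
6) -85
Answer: 5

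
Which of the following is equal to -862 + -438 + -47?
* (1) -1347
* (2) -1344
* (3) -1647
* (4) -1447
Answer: 1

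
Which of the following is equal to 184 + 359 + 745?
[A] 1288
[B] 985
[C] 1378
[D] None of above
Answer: A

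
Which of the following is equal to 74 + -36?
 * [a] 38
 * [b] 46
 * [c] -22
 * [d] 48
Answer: a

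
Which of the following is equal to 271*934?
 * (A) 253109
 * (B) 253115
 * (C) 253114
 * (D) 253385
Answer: C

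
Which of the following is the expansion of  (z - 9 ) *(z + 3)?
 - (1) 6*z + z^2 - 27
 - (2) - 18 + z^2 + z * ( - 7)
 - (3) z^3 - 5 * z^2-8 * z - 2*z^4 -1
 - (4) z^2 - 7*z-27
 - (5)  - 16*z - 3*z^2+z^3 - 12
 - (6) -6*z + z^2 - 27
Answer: 6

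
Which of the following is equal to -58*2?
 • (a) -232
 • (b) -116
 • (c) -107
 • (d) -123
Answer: b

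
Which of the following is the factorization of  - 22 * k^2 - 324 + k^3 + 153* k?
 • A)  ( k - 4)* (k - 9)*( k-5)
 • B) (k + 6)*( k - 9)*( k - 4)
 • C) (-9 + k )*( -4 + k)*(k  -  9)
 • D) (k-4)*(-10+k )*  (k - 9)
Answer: C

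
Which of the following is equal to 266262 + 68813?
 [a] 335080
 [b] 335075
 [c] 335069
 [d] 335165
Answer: b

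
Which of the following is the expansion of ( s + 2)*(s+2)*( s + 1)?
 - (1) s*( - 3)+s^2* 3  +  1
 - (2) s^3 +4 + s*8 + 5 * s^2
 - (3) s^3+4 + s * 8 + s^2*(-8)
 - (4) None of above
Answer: 2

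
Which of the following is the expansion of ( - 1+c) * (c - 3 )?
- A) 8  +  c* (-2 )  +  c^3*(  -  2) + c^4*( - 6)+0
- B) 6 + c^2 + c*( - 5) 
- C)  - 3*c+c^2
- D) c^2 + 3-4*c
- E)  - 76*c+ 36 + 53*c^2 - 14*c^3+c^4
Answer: D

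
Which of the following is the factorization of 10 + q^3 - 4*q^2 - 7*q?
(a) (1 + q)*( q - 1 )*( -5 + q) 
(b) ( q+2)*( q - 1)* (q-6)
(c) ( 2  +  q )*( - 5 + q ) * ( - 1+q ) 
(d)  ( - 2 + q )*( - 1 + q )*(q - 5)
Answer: c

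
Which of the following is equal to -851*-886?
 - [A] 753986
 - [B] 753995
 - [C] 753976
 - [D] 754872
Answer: A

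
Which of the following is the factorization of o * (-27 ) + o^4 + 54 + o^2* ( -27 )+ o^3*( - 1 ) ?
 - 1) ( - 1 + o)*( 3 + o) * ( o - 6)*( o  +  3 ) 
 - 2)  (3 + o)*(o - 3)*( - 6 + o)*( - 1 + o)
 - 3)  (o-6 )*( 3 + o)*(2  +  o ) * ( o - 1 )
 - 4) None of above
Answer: 1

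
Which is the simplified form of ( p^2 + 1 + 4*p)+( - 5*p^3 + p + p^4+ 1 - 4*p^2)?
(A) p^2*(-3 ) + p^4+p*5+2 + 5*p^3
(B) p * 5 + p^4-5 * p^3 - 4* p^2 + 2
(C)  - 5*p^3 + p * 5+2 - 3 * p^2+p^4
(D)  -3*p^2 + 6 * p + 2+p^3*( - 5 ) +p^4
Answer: C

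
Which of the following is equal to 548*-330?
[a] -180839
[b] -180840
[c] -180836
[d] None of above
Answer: b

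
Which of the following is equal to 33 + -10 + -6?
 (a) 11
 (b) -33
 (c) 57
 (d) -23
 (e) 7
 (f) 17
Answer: f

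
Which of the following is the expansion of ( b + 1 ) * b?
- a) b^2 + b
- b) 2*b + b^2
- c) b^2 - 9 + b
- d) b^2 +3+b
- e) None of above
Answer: a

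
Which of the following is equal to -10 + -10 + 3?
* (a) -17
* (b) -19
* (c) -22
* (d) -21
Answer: a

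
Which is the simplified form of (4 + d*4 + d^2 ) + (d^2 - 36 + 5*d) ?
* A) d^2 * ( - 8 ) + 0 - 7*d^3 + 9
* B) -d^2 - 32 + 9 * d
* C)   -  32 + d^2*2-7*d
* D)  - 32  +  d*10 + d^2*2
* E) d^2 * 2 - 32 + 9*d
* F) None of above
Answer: E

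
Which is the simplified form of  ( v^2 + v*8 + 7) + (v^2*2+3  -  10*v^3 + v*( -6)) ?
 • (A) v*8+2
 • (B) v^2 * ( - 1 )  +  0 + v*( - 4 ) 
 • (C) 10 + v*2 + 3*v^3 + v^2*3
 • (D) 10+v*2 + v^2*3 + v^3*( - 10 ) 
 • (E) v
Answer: D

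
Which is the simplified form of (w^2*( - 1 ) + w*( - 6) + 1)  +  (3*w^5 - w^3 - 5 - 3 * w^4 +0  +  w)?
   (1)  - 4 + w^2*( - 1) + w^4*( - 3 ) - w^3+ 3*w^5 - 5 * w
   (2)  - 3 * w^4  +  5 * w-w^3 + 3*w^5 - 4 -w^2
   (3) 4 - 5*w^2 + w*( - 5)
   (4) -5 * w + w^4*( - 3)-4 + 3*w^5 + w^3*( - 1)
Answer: 1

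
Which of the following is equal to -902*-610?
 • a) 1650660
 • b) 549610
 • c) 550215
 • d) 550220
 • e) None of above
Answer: d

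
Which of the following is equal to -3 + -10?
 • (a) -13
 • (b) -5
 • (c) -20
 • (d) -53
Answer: a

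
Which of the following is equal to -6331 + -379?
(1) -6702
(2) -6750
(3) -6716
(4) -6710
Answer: 4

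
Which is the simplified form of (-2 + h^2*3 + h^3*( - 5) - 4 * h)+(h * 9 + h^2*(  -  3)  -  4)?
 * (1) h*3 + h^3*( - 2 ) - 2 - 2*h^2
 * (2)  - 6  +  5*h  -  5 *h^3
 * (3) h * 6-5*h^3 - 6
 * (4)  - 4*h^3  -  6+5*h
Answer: 2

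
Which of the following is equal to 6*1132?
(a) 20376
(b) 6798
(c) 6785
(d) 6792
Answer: d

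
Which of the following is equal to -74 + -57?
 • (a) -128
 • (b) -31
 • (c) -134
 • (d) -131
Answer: d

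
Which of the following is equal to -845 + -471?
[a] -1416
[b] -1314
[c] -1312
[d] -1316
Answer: d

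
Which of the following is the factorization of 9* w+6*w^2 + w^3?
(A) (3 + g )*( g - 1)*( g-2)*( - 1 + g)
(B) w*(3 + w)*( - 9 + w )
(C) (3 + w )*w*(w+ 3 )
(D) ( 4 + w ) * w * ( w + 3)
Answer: C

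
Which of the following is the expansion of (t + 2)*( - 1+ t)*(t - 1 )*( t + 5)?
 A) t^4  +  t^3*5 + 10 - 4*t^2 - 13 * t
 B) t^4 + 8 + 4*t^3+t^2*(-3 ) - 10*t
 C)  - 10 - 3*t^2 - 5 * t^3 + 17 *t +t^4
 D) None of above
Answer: D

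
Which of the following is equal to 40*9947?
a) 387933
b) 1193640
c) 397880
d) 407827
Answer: c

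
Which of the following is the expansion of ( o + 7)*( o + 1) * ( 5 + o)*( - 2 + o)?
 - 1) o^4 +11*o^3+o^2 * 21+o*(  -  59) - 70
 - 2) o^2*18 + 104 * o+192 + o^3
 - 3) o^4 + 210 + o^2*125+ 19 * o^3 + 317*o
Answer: 1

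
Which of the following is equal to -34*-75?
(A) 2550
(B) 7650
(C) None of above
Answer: A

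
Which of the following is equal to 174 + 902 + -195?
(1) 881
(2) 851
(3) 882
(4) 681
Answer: 1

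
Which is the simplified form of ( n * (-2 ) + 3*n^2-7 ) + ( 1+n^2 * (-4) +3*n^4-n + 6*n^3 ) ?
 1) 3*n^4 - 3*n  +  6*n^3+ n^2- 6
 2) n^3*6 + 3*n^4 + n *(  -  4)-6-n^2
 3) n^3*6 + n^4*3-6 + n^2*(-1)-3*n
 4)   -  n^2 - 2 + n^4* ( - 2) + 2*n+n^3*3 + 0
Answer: 3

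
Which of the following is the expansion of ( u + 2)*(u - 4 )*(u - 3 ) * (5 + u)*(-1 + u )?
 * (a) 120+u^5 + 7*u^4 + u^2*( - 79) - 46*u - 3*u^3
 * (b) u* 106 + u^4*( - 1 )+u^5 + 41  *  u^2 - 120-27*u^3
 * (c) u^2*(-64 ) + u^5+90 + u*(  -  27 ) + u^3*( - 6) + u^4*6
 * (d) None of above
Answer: b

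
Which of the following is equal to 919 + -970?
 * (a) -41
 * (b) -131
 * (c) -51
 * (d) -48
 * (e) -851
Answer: c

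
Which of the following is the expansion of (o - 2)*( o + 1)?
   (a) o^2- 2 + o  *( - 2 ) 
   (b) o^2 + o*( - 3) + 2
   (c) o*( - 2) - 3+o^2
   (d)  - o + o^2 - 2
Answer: d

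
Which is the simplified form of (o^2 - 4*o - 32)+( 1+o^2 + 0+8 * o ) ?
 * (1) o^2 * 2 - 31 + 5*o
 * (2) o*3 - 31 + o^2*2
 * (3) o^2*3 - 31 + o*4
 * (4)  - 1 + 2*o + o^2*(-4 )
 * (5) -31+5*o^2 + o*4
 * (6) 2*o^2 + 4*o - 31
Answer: 6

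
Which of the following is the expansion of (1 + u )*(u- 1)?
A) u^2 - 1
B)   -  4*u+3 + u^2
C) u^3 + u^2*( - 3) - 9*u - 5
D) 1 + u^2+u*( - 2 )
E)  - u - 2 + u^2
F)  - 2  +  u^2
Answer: A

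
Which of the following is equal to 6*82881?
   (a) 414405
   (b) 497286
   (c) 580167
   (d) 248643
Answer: b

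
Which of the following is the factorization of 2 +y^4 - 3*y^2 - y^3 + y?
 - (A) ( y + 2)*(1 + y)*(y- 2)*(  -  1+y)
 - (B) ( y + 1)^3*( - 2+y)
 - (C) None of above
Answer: C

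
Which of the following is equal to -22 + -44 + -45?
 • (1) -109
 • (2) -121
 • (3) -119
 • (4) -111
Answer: 4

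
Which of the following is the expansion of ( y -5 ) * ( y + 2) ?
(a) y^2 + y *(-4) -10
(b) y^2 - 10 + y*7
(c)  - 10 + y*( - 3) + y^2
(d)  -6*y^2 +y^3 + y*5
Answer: c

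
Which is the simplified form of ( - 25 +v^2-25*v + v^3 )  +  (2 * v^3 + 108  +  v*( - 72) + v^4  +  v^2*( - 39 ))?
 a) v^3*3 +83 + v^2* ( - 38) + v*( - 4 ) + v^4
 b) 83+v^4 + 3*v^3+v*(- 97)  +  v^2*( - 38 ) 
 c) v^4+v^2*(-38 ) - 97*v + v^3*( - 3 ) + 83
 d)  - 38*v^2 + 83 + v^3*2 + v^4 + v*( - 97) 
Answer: b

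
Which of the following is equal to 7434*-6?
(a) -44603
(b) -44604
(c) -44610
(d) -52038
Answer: b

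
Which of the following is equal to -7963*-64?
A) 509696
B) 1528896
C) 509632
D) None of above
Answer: C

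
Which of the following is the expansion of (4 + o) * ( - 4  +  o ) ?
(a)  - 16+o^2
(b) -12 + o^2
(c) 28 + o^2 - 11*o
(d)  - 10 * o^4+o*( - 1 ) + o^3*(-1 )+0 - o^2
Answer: a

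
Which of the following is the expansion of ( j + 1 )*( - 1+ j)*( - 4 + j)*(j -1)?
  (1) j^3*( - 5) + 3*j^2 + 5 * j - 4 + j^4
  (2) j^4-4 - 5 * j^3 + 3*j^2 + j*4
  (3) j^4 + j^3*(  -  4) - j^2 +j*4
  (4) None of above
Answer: 1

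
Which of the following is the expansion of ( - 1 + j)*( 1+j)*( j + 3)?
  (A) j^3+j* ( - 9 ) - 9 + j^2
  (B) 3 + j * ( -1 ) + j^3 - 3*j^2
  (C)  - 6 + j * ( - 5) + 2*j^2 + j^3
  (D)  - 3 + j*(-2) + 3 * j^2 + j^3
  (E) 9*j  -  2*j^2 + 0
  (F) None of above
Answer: F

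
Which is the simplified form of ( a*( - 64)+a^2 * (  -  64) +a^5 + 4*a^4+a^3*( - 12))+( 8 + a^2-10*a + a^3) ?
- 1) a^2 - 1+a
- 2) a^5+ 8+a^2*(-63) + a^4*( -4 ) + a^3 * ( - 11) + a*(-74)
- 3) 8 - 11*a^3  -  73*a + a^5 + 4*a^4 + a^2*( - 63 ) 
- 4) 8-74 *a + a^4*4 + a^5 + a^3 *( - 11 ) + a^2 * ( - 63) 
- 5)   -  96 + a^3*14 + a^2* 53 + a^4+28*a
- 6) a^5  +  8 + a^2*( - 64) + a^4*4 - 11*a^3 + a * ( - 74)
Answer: 4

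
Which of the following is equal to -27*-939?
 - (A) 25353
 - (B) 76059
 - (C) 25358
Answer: A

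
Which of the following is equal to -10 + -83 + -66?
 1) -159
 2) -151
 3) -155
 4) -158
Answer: 1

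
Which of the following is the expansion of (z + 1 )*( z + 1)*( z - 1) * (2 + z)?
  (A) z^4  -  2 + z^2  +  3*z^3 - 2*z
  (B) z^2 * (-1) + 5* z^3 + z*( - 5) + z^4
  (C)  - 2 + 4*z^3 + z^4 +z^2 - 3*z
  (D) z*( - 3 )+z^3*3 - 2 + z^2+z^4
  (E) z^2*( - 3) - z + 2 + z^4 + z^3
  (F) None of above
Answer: D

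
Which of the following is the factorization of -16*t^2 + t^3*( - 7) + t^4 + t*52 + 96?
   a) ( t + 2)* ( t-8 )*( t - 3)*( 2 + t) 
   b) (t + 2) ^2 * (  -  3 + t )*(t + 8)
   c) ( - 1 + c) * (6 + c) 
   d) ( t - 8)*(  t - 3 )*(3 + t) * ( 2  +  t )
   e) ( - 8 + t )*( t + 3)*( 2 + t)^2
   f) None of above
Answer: a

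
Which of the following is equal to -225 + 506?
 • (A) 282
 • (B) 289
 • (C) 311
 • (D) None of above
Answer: D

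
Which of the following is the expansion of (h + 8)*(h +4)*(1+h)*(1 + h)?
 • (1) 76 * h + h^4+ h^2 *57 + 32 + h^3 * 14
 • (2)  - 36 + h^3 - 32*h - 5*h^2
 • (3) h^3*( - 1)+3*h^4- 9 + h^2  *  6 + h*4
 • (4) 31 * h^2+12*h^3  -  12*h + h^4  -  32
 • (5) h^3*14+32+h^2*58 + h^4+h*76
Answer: 1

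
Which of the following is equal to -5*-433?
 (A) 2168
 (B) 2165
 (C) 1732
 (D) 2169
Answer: B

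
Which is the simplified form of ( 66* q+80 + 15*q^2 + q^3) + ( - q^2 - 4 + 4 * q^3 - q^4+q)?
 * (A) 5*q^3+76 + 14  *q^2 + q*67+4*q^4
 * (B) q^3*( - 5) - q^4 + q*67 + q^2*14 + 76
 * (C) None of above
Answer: C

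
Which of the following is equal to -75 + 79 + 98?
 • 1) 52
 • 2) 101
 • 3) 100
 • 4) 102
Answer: 4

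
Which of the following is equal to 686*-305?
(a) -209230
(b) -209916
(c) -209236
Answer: a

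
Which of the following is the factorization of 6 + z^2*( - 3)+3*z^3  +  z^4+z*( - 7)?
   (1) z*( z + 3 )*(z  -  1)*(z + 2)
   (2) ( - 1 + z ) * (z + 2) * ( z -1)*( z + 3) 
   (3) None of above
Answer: 2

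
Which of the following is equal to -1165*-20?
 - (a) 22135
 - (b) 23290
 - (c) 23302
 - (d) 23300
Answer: d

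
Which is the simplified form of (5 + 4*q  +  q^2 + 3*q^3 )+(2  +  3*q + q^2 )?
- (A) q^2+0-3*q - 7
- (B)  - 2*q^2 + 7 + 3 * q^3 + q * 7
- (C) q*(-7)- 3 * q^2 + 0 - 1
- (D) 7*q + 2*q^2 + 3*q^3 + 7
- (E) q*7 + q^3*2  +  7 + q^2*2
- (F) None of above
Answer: D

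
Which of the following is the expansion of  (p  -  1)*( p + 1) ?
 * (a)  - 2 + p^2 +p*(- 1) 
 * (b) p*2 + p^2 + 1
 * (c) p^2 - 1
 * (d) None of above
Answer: c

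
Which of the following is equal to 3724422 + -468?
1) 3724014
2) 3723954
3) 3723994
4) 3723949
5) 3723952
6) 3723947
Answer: 2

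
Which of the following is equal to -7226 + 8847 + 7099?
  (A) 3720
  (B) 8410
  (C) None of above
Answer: C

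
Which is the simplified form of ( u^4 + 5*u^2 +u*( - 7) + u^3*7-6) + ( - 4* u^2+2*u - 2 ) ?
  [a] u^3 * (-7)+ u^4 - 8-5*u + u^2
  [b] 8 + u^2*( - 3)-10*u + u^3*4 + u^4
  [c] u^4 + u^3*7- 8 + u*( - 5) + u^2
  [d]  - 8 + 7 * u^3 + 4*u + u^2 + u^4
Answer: c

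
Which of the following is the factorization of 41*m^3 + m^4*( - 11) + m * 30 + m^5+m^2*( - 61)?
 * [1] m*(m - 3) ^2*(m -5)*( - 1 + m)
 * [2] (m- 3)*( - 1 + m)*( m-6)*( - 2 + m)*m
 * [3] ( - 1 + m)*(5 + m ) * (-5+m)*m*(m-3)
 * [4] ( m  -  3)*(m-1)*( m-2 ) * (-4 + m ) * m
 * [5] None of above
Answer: 5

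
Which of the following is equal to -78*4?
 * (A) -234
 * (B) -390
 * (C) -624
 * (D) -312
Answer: D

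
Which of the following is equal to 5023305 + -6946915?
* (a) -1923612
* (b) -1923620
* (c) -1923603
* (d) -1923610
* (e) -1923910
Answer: d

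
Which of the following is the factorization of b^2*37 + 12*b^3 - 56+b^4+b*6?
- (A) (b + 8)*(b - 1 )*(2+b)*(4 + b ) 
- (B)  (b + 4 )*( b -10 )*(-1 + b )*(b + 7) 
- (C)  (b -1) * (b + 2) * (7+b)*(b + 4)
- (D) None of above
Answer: C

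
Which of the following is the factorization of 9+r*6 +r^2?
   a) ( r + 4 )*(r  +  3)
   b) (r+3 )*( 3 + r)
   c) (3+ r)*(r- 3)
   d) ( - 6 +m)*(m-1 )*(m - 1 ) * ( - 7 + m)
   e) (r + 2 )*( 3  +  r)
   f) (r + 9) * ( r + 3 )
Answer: b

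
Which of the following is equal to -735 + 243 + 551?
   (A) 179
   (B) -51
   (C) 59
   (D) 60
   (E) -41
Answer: C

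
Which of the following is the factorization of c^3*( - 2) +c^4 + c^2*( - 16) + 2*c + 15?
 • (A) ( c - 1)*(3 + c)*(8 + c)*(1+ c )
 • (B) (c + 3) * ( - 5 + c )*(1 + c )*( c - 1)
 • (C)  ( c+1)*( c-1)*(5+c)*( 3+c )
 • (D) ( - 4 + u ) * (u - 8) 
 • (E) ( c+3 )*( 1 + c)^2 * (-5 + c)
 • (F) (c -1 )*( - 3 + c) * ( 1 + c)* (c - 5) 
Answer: B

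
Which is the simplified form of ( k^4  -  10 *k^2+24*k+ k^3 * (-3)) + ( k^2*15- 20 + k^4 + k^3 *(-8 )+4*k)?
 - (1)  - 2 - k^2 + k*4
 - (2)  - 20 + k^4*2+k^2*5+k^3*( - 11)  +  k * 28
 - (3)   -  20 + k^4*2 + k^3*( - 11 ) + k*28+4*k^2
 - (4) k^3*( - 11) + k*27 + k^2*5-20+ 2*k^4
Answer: 2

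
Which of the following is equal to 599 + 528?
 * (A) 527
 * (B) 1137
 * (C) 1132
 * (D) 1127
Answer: D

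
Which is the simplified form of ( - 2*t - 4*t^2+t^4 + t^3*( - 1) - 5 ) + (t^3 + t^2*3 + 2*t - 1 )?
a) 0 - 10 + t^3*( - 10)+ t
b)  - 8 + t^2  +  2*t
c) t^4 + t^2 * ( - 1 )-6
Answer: c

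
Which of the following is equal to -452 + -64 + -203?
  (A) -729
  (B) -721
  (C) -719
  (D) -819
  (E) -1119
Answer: C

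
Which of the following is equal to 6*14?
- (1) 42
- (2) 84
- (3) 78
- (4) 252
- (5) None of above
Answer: 2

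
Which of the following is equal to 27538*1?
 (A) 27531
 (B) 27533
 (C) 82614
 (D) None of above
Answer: D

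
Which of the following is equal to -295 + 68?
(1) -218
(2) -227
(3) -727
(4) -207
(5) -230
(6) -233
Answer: 2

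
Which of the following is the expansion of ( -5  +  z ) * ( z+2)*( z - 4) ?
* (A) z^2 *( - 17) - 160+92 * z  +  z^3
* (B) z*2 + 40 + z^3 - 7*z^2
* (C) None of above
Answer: B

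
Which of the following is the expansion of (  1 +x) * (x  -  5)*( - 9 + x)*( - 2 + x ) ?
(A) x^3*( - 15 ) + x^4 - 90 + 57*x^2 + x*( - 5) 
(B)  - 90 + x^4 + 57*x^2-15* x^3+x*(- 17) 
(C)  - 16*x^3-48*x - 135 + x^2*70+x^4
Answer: B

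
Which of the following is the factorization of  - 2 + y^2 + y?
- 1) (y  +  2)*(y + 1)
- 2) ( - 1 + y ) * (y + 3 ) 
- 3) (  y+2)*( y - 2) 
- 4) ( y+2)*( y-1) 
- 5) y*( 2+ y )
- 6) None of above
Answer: 4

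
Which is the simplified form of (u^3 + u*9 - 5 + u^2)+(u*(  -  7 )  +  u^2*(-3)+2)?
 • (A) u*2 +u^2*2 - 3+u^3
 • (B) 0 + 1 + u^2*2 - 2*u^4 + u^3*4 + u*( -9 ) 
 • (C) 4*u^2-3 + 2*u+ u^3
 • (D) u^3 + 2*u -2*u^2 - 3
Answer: D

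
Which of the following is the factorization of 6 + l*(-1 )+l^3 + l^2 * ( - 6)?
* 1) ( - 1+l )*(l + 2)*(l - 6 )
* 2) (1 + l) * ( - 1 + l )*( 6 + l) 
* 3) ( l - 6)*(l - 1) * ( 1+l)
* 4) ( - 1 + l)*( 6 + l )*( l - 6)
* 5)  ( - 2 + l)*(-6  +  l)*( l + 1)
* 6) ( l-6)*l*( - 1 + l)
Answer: 3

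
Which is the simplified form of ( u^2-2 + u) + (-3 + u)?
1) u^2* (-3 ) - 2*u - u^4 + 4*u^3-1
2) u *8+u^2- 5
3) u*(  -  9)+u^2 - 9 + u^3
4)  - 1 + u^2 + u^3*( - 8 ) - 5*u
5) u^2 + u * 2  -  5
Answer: 5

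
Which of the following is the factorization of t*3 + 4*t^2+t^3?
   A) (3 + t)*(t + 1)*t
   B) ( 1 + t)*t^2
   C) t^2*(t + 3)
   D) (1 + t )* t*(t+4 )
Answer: A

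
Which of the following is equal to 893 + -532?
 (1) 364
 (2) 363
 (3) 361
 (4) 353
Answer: 3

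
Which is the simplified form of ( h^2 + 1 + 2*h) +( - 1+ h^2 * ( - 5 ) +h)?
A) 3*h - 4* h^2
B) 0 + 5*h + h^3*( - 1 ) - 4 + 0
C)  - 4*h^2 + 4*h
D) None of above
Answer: A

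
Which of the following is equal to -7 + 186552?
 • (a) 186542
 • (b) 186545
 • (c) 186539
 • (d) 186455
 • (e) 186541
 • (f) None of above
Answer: b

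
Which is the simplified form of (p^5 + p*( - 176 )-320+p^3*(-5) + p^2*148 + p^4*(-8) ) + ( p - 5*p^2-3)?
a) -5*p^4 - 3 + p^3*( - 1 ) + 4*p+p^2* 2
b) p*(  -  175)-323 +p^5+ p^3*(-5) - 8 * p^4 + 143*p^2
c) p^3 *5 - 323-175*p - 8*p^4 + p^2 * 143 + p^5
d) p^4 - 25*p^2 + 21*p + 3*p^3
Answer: b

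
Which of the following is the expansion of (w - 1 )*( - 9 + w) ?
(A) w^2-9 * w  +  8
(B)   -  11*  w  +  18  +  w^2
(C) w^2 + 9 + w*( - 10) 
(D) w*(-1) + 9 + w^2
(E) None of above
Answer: C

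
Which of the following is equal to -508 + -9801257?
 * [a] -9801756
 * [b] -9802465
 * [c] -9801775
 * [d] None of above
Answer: d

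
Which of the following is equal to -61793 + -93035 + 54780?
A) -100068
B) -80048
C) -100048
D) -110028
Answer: C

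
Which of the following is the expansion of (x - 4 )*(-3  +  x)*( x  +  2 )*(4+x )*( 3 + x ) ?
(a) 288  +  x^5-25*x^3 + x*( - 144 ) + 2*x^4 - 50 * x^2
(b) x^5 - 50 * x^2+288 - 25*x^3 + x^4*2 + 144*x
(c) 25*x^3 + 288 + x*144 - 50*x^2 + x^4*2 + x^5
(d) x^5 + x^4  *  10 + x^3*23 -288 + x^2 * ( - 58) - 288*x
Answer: b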